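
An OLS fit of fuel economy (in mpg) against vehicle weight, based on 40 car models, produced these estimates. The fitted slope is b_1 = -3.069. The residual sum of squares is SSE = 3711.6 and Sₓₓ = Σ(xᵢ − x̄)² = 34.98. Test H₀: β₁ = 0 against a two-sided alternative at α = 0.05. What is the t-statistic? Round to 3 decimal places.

MSE = SSE/(n − 2) = 3711.6/38 = 97.6737.
SE(b_1) = √(MSE/Sₓₓ) = √(97.6737/34.98) = 1.67101.
t = -3.069 / 1.67101 = -1.837.
df = n − 2 = 38.
Two-sided p ≈ 0.0741, which is ≥ 0.05, so fail to reject H₀.
The data do not give significant evidence of an association between vehicle weight and fuel economy.

t = -1.837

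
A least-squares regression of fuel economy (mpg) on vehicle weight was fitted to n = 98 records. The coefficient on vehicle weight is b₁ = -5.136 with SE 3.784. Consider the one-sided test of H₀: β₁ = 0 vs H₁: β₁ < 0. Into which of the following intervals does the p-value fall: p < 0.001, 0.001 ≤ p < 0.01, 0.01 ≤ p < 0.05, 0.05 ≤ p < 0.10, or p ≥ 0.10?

t = -5.136 / 3.784 = -1.357.
df = n − 2 = 98 − 2 = 96.
One-sided p = P(T_{96} < t) ≈ 0.0889.
So 0.05 ≤ p < 0.10.

0.05 ≤ p < 0.10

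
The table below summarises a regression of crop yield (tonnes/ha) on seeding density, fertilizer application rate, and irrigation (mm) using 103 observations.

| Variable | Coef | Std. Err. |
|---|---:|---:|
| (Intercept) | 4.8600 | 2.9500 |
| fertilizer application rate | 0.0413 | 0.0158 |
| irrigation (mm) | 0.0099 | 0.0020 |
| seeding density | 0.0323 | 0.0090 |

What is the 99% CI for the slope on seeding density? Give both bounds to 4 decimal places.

Read off: b = 0.0323, SE = 0.0090 for seeding density.
df = n − k − 1 = 103 − 3 − 1 = 99.
t* = t_{0.005, 99} = 2.626405.
Margin = t* × SE = 2.626405 × 0.0090 = 0.023638.
CI: 0.0323 ± 0.023638 → (0.0087, 0.0559).

(0.0087, 0.0559)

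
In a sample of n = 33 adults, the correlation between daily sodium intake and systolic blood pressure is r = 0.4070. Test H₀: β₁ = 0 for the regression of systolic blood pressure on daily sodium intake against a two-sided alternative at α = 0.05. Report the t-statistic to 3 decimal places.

t = r·√(n − 2)/√(1 − r²) = 0.4070·√31/√0.834351 = 2.481.
df = n − 2 = 31.
Two-sided p ≈ 0.0187, which is < 0.05, so reject H₀.
There is evidence of a linear association between daily sodium intake and systolic blood pressure.

t = 2.481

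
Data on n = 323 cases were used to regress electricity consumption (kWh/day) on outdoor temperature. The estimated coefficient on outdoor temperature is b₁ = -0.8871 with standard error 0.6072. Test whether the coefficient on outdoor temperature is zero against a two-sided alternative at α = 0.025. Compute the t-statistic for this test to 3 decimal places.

t = -1.461

H₀: β₁ = 0 vs H₁: β₁ ≠ 0.
t = (b₁ − β₁⁰)/SE = -0.8871 / 0.6072 = -1.461.
df = n − 2 = 323 − 2 = 321.
Two-sided p ≈ 0.1450, which is ≥ 0.025, so fail to reject H₀.
The data do not give significant evidence of an association between outdoor temperature and electricity consumption.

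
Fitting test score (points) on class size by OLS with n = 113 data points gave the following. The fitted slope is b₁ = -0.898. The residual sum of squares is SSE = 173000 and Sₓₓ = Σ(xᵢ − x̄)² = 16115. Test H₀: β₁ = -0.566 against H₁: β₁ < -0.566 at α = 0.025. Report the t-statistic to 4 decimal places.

MSE = SSE/(n − 2) = 173000/111 = 1558.56.
SE(b₁) = √(MSE/Sₓₓ) = √(1558.56/16115) = 0.31099.
t = (-0.898 − (-0.566)) / 0.31099 = -1.0676.
df = n − 2 = 111.
One-sided p ≈ 0.1440, which is ≥ 0.025, so fail to reject H₀.
The data do not give significant evidence that the true slope on class size is below -0.566 points per unit.

t = -1.0676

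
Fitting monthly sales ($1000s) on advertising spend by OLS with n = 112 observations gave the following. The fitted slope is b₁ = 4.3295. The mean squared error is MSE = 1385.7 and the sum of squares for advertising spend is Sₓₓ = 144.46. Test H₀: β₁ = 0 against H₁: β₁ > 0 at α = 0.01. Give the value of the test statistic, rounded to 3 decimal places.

t = 1.398

SE(b₁) = √(MSE/Sₓₓ) = √(1385.7/144.46) = 3.09714.
t = 4.3295 / 3.09714 = 1.398.
df = n − 2 = 110.
One-sided p ≈ 0.0825, which is ≥ 0.01, so fail to reject H₀.
The data do not give significant evidence that the true slope on advertising spend is positive.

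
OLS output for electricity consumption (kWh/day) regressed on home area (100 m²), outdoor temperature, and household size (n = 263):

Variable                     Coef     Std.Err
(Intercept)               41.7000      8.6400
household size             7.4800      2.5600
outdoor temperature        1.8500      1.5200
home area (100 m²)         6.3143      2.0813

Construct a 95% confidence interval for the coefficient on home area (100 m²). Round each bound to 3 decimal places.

Read off: b = 6.3143, SE = 2.0813 for home area (100 m²).
df = n − k − 1 = 263 − 3 − 1 = 259.
t* = t_{0.025, 259} = 1.969166.
Margin = t* × SE = 1.969166 × 2.0813 = 4.09842.
CI: 6.3143 ± 4.09842 → (2.216, 10.413).

(2.216, 10.413)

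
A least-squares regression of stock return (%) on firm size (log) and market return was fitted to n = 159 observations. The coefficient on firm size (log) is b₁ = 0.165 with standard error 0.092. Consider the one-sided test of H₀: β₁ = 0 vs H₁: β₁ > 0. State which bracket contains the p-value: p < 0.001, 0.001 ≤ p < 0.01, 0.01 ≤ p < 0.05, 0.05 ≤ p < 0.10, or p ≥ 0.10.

t = 0.165 / 0.092 = 1.793.
df = n − k − 1 = 159 − 2 − 1 = 156.
One-sided p = P(T_{156} > t) ≈ 0.0374.
So 0.01 ≤ p < 0.05.

0.01 ≤ p < 0.05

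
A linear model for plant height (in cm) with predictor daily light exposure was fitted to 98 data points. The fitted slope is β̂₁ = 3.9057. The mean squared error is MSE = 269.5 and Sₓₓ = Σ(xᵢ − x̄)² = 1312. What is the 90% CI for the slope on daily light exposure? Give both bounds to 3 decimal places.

SE(β̂₁) = √(MSE/Sₓₓ) = √(269.5/1312) = 0.453224.
df = n − 2 = 96.
t* = t_{0.05, 96} = 1.660881.
Margin = t* × SE = 1.660881 × 0.453224 = 0.75275.
CI: 3.9057 ± 0.75275 → (3.153, 4.658).
With 90% confidence, each one-unit increase in daily light exposure is associated with a change of between 3.153 and 4.658 cm in plant height.

(3.153, 4.658)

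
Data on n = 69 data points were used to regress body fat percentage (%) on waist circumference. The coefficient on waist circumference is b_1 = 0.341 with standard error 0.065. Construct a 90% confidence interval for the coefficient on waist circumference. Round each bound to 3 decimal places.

(0.233, 0.449)

df = n − 2 = 69 − 2 = 67.
t* = t_{0.05, 67} = 1.667916.
Margin = t* × SE = 1.667916 × 0.065 = 0.10841.
CI: 0.341 ± 0.10841 → (0.233, 0.449).
With 90% confidence, each one-unit increase in waist circumference is associated with a change of between 0.233 and 0.449 % in body fat percentage.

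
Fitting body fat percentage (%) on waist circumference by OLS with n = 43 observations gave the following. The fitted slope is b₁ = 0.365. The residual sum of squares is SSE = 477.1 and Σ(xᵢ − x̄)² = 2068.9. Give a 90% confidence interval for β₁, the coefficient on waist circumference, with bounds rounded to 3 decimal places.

(0.239, 0.491)

MSE = SSE/(n − 2) = 477.1/41 = 11.6366.
SE(b₁) = √(MSE/Sₓₓ) = √(11.6366/2068.9) = 0.0749969.
df = n − 2 = 41.
t* = t_{0.05, 41} = 1.682878.
Margin = t* × SE = 1.682878 × 0.0749969 = 0.12621.
CI: 0.365 ± 0.12621 → (0.239, 0.491).
With 90% confidence, each one-unit increase in waist circumference is associated with a change of between 0.239 and 0.491 % in body fat percentage.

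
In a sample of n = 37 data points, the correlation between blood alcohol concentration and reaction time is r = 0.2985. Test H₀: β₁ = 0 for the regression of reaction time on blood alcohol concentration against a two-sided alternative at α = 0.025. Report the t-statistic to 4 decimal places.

t = 1.8503

t = r·√(n − 2)/√(1 − r²) = 0.2985·√35/√0.910898 = 1.8503.
df = n − 2 = 35.
Two-sided p ≈ 0.0727, which is ≥ 0.025, so fail to reject H₀.
The data do not give significant evidence of a linear association between blood alcohol concentration and reaction time.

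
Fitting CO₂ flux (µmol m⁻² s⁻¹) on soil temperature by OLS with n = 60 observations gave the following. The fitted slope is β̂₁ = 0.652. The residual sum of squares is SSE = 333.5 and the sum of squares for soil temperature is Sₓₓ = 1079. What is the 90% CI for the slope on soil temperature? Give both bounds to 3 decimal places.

(0.530, 0.774)

MSE = SSE/(n − 2) = 333.5/58 = 5.75.
SE(β̂₁) = √(MSE/Sₓₓ) = √(5.75/1079) = 0.0730001.
df = n − 2 = 58.
t* = t_{0.05, 58} = 1.671553.
Margin = t* × SE = 1.671553 × 0.0730001 = 0.12202.
CI: 0.652 ± 0.12202 → (0.530, 0.774).
With 90% confidence, each one-unit increase in soil temperature is associated with a change of between 0.530 and 0.774 µmol m⁻² s⁻¹ in CO₂ flux.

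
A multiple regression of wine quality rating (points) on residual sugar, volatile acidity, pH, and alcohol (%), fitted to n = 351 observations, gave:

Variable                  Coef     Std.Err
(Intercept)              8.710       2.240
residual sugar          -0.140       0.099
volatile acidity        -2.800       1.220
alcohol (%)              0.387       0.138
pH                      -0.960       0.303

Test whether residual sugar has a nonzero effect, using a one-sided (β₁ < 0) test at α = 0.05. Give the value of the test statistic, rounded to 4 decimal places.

t = -1.4141

Read off: b = -0.140, SE = 0.099 for residual sugar.
H₀: β₁ = 0 vs H₁: β₁ < 0.
t = -0.140 / 0.099 = -1.4141.
df = n − k − 1 = 351 − 4 − 1 = 346.
One-sided p ≈ 0.0791, which is ≥ 0.05, so fail to reject H₀.
The data do not give significant evidence that the true slope on residual sugar is negative, holding the other predictors fixed.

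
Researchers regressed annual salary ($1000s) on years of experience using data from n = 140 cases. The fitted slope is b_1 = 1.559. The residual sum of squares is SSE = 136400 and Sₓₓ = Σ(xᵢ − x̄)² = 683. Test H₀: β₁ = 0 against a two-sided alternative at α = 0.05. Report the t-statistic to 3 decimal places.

t = 1.296

MSE = SSE/(n − 2) = 136400/138 = 988.406.
SE(b_1) = √(MSE/Sₓₓ) = √(988.406/683) = 1.20298.
t = 1.559 / 1.20298 = 1.296.
df = n − 2 = 138.
Two-sided p ≈ 0.1972, which is ≥ 0.05, so fail to reject H₀.
The data do not give significant evidence of an association between years of experience and annual salary.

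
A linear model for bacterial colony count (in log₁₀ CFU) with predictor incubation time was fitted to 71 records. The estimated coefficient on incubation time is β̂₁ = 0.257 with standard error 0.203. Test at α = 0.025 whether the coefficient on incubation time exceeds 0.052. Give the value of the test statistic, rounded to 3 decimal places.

t = 1.010

H₀: β₁ = 0.052 vs H₁: β₁ > 0.052.
t = (β̂₁ − β₁⁰)/SE = (0.257 − 0.052) / 0.203 = 1.010.
df = n − 2 = 71 − 2 = 69.
One-sided p ≈ 0.1580, which is ≥ 0.025, so fail to reject H₀.
The data do not give significant evidence that the true slope on incubation time exceeds 0.052 log₁₀ CFU per unit.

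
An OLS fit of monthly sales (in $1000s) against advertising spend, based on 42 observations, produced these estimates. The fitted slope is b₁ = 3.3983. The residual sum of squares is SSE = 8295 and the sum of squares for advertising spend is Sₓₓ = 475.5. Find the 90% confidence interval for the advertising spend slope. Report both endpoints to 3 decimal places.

(2.286, 4.510)

MSE = SSE/(n − 2) = 8295/40 = 207.375.
SE(b₁) = √(MSE/Sₓₓ) = √(207.375/475.5) = 0.660394.
df = n − 2 = 40.
t* = t_{0.05, 40} = 1.683851.
Margin = t* × SE = 1.683851 × 0.660394 = 1.11200.
CI: 3.3983 ± 1.11200 → (2.286, 4.510).
With 90% confidence, each one-unit increase in advertising spend is associated with a change of between 2.286 and 4.510 $1000s in monthly sales.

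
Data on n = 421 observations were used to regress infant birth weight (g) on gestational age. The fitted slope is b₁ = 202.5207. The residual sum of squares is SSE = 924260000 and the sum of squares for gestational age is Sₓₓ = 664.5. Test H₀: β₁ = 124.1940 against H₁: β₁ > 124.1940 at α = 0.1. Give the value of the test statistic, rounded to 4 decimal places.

t = 1.3595

MSE = SSE/(n − 2) = 924260000/419 = 2.20587e+06.
SE(b₁) = √(MSE/Sₓₓ) = √(2.20587e+06/664.5) = 57.6159.
t = (202.5207 − 124.1940) / 57.6159 = 1.3595.
df = n − 2 = 419.
One-sided p ≈ 0.0874, which is < 0.1, so reject H₀.
There is evidence that the true slope on gestational age exceeds 124.1940 g per unit.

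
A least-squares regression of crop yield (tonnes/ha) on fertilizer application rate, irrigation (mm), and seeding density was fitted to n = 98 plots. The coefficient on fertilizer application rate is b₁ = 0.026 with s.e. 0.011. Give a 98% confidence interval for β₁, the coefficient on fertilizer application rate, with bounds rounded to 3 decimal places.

(0.000, 0.052)

df = n − k − 1 = 98 − 3 − 1 = 94.
t* = t_{0.01, 94} = 2.366674.
Margin = t* × SE = 2.366674 × 0.011 = 0.02603.
CI: 0.026 ± 0.02603 → (0.000, 0.052).
With 98% confidence, each one-unit increase in fertilizer application rate is associated with a change of between 0.000 and 0.052 tonnes/ha in crop yield, holding the other predictors fixed.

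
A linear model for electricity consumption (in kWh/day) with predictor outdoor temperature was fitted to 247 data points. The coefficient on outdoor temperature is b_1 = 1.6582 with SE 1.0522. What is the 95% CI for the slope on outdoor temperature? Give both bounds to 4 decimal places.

(-0.4143, 3.7307)

df = n − 2 = 247 − 2 = 245.
t* = t_{0.025, 245} = 1.969694.
Margin = t* × SE = 1.969694 × 1.0522 = 2.072512.
CI: 1.6582 ± 2.072512 → (-0.4143, 3.7307).
With 95% confidence, each one-unit increase in outdoor temperature is associated with a change of between -0.4143 and 3.7307 kWh/day in electricity consumption.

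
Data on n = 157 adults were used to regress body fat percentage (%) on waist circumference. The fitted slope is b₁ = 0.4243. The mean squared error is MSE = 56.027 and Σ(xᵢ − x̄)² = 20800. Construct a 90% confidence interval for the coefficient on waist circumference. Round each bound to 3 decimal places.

(0.338, 0.510)

SE(b₁) = √(MSE/Sₓₓ) = √(56.027/20800) = 0.0519.
df = n − 2 = 155.
t* = t_{0.05, 155} = 1.654744.
Margin = t* × SE = 1.654744 × 0.0519 = 0.08588.
CI: 0.4243 ± 0.08588 → (0.338, 0.510).
With 90% confidence, each one-unit increase in waist circumference is associated with a change of between 0.338 and 0.510 % in body fat percentage.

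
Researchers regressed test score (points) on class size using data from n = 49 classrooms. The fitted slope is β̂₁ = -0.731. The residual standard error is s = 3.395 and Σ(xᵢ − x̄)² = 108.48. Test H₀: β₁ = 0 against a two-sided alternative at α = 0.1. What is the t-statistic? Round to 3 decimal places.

SE(β̂₁) = s/√Sₓₓ = 3.395/√108.48 = 0.32596.
t = -0.731 / 0.32596 = -2.243.
df = n − 2 = 47.
Two-sided p ≈ 0.0297, which is < 0.1, so reject H₀.
There is evidence that class size is associated with test score.

t = -2.243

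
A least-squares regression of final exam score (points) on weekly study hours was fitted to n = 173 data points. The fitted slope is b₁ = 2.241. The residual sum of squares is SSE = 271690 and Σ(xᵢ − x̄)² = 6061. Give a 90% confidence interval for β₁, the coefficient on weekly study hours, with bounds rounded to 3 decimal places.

(1.394, 3.088)

MSE = SSE/(n − 2) = 271690/171 = 1588.83.
SE(b₁) = √(MSE/Sₓₓ) = √(1588.83/6061) = 0.511996.
df = n − 2 = 171.
t* = t_{0.05, 171} = 1.653813.
Margin = t* × SE = 1.653813 × 0.511996 = 0.84675.
CI: 2.241 ± 0.84675 → (1.394, 3.088).
With 90% confidence, each one-unit increase in weekly study hours is associated with a change of between 1.394 and 3.088 points in final exam score.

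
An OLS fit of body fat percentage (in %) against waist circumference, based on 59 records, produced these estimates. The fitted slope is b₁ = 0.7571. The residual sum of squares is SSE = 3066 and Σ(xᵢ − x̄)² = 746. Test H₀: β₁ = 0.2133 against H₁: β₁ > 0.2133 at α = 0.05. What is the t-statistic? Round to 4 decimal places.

MSE = SSE/(n − 2) = 3066/57 = 53.7895.
SE(b₁) = √(MSE/Sₓₓ) = √(53.7895/746) = 0.268522.
t = (0.7571 − 0.2133) / 0.268522 = 2.0252.
df = n − 2 = 57.
One-sided p ≈ 0.0238, which is < 0.05, so reject H₀.
There is evidence that the true slope on waist circumference exceeds 0.2133 % per unit.

t = 2.0252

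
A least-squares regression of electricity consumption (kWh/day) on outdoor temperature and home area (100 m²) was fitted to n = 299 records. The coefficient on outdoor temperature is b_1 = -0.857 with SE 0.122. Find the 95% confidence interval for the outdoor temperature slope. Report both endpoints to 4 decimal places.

df = n − k − 1 = 299 − 2 − 1 = 296.
t* = t_{0.025, 296} = 1.968011.
Margin = t* × SE = 1.968011 × 0.122 = 0.240097.
CI: -0.857 ± 0.240097 → (-1.0971, -0.6169).
With 95% confidence, each one-unit increase in outdoor temperature is associated with a change of between -1.0971 and -0.6169 kWh/day in electricity consumption, holding the other predictors fixed.

(-1.0971, -0.6169)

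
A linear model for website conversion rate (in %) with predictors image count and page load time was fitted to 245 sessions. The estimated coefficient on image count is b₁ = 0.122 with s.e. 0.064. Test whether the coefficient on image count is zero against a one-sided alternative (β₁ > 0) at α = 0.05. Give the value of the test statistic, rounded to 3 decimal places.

t = 1.906

H₀: β₁ = 0 vs H₁: β₁ > 0.
t = (b₁ − β₁⁰)/SE = 0.122 / 0.064 = 1.906.
df = n − k − 1 = 245 − 2 − 1 = 242.
One-sided p ≈ 0.0289, which is < 0.05, so reject H₀.
There is evidence that the true slope on image count is positive, holding the other predictors fixed.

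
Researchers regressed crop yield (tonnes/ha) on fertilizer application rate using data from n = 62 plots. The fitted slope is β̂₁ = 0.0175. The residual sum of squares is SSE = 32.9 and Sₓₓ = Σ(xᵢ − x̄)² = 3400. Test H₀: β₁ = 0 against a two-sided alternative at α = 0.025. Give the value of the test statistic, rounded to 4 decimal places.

t = 1.3780

MSE = SSE/(n − 2) = 32.9/60 = 0.548333.
SE(β̂₁) = √(MSE/Sₓₓ) = √(0.548333/3400) = 0.0126994.
t = 0.0175 / 0.0126994 = 1.3780.
df = n − 2 = 60.
Two-sided p ≈ 0.1733, which is ≥ 0.025, so fail to reject H₀.
The data do not give significant evidence of an association between fertilizer application rate and crop yield.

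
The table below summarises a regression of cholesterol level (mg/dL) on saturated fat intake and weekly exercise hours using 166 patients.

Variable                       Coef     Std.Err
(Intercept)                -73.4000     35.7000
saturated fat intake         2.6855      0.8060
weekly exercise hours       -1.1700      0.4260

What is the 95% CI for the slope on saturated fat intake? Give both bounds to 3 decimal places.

(1.094, 4.277)

Read off: b = 2.6855, SE = 0.8060 for saturated fat intake.
df = n − k − 1 = 166 − 2 − 1 = 163.
t* = t_{0.025, 163} = 1.974625.
Margin = t* × SE = 1.974625 × 0.8060 = 1.59155.
CI: 2.6855 ± 1.59155 → (1.094, 4.277).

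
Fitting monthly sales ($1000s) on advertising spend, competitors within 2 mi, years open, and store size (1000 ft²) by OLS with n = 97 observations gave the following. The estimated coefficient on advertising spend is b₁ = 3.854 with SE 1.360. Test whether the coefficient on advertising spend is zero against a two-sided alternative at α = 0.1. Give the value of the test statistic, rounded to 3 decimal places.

H₀: β₁ = 0 vs H₁: β₁ ≠ 0.
t = (b₁ − β₁⁰)/SE = 3.854 / 1.360 = 2.834.
df = n − k − 1 = 97 − 4 − 1 = 92.
Two-sided p ≈ 0.0057, which is < 0.1, so reject H₀.
There is evidence that advertising spend is associated with monthly sales, holding the other predictors fixed.

t = 2.834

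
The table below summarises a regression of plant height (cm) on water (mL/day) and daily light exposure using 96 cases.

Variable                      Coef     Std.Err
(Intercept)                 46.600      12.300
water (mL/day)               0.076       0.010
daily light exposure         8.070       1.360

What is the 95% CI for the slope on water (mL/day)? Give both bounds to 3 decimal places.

Read off: b = 0.076, SE = 0.010 for water (mL/day).
df = n − k − 1 = 96 − 2 − 1 = 93.
t* = t_{0.025, 93} = 1.985802.
Margin = t* × SE = 1.985802 × 0.010 = 0.01986.
CI: 0.076 ± 0.01986 → (0.056, 0.096).

(0.056, 0.096)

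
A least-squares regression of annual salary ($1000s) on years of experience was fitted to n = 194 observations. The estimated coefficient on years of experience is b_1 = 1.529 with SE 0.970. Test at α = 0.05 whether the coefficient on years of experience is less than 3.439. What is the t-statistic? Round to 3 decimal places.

t = -1.969

H₀: β₁ = 3.439 vs H₁: β₁ < 3.439.
t = (b_1 − β₁⁰)/SE = (1.529 − 3.439) / 0.970 = -1.969.
df = n − 2 = 194 − 2 = 192.
One-sided p ≈ 0.0252, which is < 0.05, so reject H₀.
There is evidence that the true slope on years of experience is below 3.439 $1000s per unit.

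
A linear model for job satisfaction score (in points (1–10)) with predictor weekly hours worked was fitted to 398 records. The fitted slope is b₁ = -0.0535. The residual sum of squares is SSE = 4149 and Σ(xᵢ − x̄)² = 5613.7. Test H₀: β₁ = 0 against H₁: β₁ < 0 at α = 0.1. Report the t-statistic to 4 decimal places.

t = -1.2384

MSE = SSE/(n − 2) = 4149/396 = 10.4773.
SE(b₁) = √(MSE/Sₓₓ) = √(10.4773/5613.7) = 0.0432016.
t = -0.0535 / 0.0432016 = -1.2384.
df = n − 2 = 396.
One-sided p ≈ 0.1082, which is ≥ 0.1, so fail to reject H₀.
The data do not give significant evidence that the true slope on weekly hours worked is negative.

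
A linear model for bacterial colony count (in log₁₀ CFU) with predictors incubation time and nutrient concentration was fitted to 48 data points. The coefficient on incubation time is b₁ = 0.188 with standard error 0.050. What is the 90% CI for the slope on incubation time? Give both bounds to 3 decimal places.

(0.104, 0.272)

df = n − k − 1 = 48 − 2 − 1 = 45.
t* = t_{0.05, 45} = 1.679427.
Margin = t* × SE = 1.679427 × 0.050 = 0.08397.
CI: 0.188 ± 0.08397 → (0.104, 0.272).
With 90% confidence, each one-unit increase in incubation time is associated with a change of between 0.104 and 0.272 log₁₀ CFU in bacterial colony count, holding the other predictors fixed.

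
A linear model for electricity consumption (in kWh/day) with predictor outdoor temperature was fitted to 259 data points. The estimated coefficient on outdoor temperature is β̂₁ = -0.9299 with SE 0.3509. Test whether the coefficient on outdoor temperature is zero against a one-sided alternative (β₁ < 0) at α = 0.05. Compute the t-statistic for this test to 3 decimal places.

H₀: β₁ = 0 vs H₁: β₁ < 0.
t = (β̂₁ − β₁⁰)/SE = -0.9299 / 0.3509 = -2.650.
df = n − 2 = 259 − 2 = 257.
One-sided p ≈ 0.0043, which is < 0.05, so reject H₀.
There is evidence that the true slope on outdoor temperature is negative.

t = -2.650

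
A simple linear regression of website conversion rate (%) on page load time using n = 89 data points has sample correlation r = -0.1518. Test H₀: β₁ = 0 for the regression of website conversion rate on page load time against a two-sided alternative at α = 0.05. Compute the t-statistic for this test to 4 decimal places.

t = -1.4325

t = r·√(n − 2)/√(1 − r²) = -0.1518·√87/√0.976957 = -1.4325.
df = n − 2 = 87.
Two-sided p ≈ 0.1556, which is ≥ 0.05, so fail to reject H₀.
The data do not give significant evidence of a linear association between page load time and website conversion rate.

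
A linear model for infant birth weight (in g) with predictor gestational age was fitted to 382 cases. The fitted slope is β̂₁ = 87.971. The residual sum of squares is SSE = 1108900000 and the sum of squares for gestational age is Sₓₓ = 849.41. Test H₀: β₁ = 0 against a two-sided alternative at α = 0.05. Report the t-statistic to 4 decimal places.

MSE = SSE/(n − 2) = 1108900000/380 = 2.91816e+06.
SE(β̂₁) = √(MSE/Sₓₓ) = √(2.91816e+06/849.41) = 58.6132.
t = 87.971 / 58.6132 = 1.5009.
df = n − 2 = 380.
Two-sided p ≈ 0.1342, which is ≥ 0.05, so fail to reject H₀.
The data do not give significant evidence of an association between gestational age and infant birth weight.

t = 1.5009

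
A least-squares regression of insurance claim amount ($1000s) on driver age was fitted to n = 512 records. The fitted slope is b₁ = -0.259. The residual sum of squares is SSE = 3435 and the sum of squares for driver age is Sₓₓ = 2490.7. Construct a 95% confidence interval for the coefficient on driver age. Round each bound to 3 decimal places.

(-0.361, -0.157)

MSE = SSE/(n − 2) = 3435/510 = 6.73529.
SE(b₁) = √(MSE/Sₓₓ) = √(6.73529/2490.7) = 0.0520017.
df = n − 2 = 510.
t* = t_{0.025, 510} = 1.964626.
Margin = t* × SE = 1.964626 × 0.0520017 = 0.10216.
CI: -0.259 ± 0.10216 → (-0.361, -0.157).
With 95% confidence, each one-unit increase in driver age is associated with a change of between -0.361 and -0.157 $1000s in insurance claim amount.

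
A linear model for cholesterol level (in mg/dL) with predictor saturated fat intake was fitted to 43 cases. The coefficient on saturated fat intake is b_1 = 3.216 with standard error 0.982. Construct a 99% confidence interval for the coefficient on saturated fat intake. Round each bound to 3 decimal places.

df = n − 2 = 43 − 2 = 41.
t* = t_{0.005, 41} = 2.701181.
Margin = t* × SE = 2.701181 × 0.982 = 2.65256.
CI: 3.216 ± 2.65256 → (0.563, 5.869).
With 99% confidence, each one-unit increase in saturated fat intake is associated with a change of between 0.563 and 5.869 mg/dL in cholesterol level.

(0.563, 5.869)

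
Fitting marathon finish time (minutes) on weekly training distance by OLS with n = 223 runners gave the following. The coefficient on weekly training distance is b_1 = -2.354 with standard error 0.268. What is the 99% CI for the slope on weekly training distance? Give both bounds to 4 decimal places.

df = n − 2 = 223 − 2 = 221.
t* = t_{0.005, 221} = 2.598258.
Margin = t* × SE = 2.598258 × 0.268 = 0.696333.
CI: -2.354 ± 0.696333 → (-3.0503, -1.6577).
With 99% confidence, each one-unit increase in weekly training distance is associated with a change of between -3.0503 and -1.6577 minutes in marathon finish time.

(-3.0503, -1.6577)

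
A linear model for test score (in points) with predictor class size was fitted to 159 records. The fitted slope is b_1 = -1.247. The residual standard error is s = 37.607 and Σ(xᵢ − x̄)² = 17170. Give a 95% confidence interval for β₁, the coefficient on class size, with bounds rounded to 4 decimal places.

SE(b_1) = s/√Sₓₓ = 37.607/√17170 = 0.287001.
df = n − 2 = 157.
t* = t_{0.025, 157} = 1.975189.
Margin = t* × SE = 1.975189 × 0.287001 = 0.566881.
CI: -1.247 ± 0.566881 → (-1.8139, -0.6801).
With 95% confidence, each one-unit increase in class size is associated with a change of between -1.8139 and -0.6801 points in test score.

(-1.8139, -0.6801)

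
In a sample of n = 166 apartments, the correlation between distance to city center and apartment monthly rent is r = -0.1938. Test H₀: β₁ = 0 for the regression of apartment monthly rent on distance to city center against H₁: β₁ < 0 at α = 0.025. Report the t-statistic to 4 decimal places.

t = r·√(n − 2)/√(1 − r²) = -0.1938·√164/√0.962442 = -2.5298.
df = n − 2 = 164.
One-sided p ≈ 0.0062, which is < 0.025, so reject H₀.
There is evidence of a linear association between distance to city center and apartment monthly rent.

t = -2.5298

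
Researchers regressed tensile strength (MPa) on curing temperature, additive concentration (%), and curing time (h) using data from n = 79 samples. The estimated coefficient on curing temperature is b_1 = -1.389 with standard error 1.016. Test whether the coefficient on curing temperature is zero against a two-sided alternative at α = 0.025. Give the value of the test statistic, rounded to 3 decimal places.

H₀: β₁ = 0 vs H₁: β₁ ≠ 0.
t = (b_1 − β₁⁰)/SE = -1.389 / 1.016 = -1.367.
df = n − k − 1 = 79 − 3 − 1 = 75.
Two-sided p ≈ 0.1757, which is ≥ 0.025, so fail to reject H₀.
The data do not give significant evidence of an association between curing temperature and tensile strength, after adjusting for the other predictors.

t = -1.367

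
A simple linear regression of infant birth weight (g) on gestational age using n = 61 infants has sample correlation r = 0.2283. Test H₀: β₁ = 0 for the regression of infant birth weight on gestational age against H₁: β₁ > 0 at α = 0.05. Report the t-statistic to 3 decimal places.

t = r·√(n − 2)/√(1 − r²) = 0.2283·√59/√0.947879 = 1.801.
df = n − 2 = 59.
One-sided p ≈ 0.0384, which is < 0.05, so reject H₀.
There is evidence of a linear association between gestational age and infant birth weight.

t = 1.801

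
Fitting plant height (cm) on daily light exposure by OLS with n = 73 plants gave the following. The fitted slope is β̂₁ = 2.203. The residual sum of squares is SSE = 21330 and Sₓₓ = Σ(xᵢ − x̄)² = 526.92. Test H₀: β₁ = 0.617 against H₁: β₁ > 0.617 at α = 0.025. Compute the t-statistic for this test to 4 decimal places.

MSE = SSE/(n − 2) = 21330/71 = 300.423.
SE(β̂₁) = √(MSE/Sₓₓ) = √(300.423/526.92) = 0.755082.
t = (2.203 − 0.617) / 0.755082 = 2.1004.
df = n − 2 = 71.
One-sided p ≈ 0.0196, which is < 0.025, so reject H₀.
There is evidence that the true slope on daily light exposure exceeds 0.617 cm per unit.

t = 2.1004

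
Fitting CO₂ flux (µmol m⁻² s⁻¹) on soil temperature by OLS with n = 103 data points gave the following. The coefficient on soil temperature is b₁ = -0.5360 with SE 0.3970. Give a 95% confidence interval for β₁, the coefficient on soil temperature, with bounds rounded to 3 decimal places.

df = n − 2 = 103 − 2 = 101.
t* = t_{0.025, 101} = 1.983731.
Margin = t* × SE = 1.983731 × 0.3970 = 0.78754.
CI: -0.5360 ± 0.78754 → (-1.324, 0.252).
With 95% confidence, each one-unit increase in soil temperature is associated with a change of between -1.324 and 0.252 µmol m⁻² s⁻¹ in CO₂ flux.

(-1.324, 0.252)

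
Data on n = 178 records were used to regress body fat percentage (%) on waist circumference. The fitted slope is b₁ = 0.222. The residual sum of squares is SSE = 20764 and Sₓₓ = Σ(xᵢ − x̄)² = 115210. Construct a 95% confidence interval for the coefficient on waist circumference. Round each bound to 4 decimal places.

MSE = SSE/(n − 2) = 20764/176 = 117.977.
SE(b₁) = √(MSE/Sₓₓ) = √(117.977/115210) = 0.0320003.
df = n − 2 = 176.
t* = t_{0.025, 176} = 1.973534.
Margin = t* × SE = 1.973534 × 0.0320003 = 0.063154.
CI: 0.222 ± 0.063154 → (0.1588, 0.2852).
With 95% confidence, each one-unit increase in waist circumference is associated with a change of between 0.1588 and 0.2852 % in body fat percentage.

(0.1588, 0.2852)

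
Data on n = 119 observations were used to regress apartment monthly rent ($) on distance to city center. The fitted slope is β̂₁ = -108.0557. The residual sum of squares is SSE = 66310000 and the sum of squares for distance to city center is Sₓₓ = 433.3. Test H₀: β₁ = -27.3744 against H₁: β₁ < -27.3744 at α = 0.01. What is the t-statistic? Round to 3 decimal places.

MSE = SSE/(n − 2) = 66310000/117 = 566752.
SE(β̂₁) = √(MSE/Sₓₓ) = √(566752/433.3) = 36.1661.
t = (-108.0557 − (-27.3744)) / 36.1661 = -2.231.
df = n − 2 = 117.
One-sided p ≈ 0.0138, which is ≥ 0.01, so fail to reject H₀.
The data do not give significant evidence that the true slope on distance to city center is below -27.3744 $ per unit.

t = -2.231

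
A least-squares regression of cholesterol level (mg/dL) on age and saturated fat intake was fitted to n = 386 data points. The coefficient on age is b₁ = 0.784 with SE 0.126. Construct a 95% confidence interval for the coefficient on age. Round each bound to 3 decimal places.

(0.536, 1.032)

df = n − k − 1 = 386 − 2 − 1 = 383.
t* = t_{0.025, 383} = 1.966177.
Margin = t* × SE = 1.966177 × 0.126 = 0.24774.
CI: 0.784 ± 0.24774 → (0.536, 1.032).
With 95% confidence, each one-unit increase in age is associated with a change of between 0.536 and 1.032 mg/dL in cholesterol level, holding the other predictors fixed.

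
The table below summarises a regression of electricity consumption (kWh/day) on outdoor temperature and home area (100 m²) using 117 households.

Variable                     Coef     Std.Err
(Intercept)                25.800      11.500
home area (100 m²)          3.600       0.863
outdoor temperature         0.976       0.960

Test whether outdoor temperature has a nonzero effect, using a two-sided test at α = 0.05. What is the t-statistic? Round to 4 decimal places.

Read off: b = 0.976, SE = 0.960 for outdoor temperature.
H₀: β₁ = 0 vs H₁: β₁ ≠ 0.
t = 0.976 / 0.960 = 1.0167.
df = n − k − 1 = 117 − 2 − 1 = 114.
Two-sided p ≈ 0.3115, which is ≥ 0.05, so fail to reject H₀.
The data do not give significant evidence of an association between outdoor temperature and electricity consumption, after adjusting for the other predictors.

t = 1.0167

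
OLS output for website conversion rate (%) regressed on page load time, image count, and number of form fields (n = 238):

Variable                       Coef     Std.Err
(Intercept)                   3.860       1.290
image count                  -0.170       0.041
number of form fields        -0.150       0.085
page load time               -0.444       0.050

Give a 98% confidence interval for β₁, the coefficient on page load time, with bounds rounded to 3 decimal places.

Read off: b = -0.444, SE = 0.050 for page load time.
df = n − k − 1 = 238 − 3 − 1 = 234.
t* = t_{0.01, 234} = 2.342389.
Margin = t* × SE = 2.342389 × 0.050 = 0.11712.
CI: -0.444 ± 0.11712 → (-0.561, -0.327).

(-0.561, -0.327)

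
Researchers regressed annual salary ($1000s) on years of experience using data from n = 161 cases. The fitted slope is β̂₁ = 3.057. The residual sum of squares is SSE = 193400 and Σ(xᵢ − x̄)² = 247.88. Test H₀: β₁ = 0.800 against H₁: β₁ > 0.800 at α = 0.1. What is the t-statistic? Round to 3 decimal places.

MSE = SSE/(n − 2) = 193400/159 = 1216.35.
SE(β̂₁) = √(MSE/Sₓₓ) = √(1216.35/247.88) = 2.21518.
t = (3.057 − 0.800) / 2.21518 = 1.019.
df = n − 2 = 159.
One-sided p ≈ 0.1549, which is ≥ 0.1, so fail to reject H₀.
The data do not give significant evidence that the true slope on years of experience exceeds 0.800 $1000s per unit.

t = 1.019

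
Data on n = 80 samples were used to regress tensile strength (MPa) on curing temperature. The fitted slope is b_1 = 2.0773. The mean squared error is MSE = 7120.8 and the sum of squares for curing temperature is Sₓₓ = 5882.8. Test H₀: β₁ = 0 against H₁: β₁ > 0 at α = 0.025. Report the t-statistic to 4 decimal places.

t = 1.8881

SE(b_1) = √(MSE/Sₓₓ) = √(7120.8/5882.8) = 1.1002.
t = 2.0773 / 1.1002 = 1.8881.
df = n − 2 = 78.
One-sided p ≈ 0.0314, which is ≥ 0.025, so fail to reject H₀.
The data do not give significant evidence that the true slope on curing temperature is positive.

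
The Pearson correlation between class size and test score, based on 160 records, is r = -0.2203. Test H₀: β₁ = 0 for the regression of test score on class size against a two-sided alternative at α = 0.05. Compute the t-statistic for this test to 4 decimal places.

t = r·√(n − 2)/√(1 − r²) = -0.2203·√158/√0.951468 = -2.8389.
df = n − 2 = 158.
Two-sided p ≈ 0.0051, which is < 0.05, so reject H₀.
There is evidence of a linear association between class size and test score.

t = -2.8389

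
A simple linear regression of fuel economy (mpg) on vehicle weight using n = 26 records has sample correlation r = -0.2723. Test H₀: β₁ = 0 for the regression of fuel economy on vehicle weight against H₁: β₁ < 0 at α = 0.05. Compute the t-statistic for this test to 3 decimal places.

t = r·√(n − 2)/√(1 − r²) = -0.2723·√24/√0.925853 = -1.386.
df = n − 2 = 24.
One-sided p ≈ 0.0892, which is ≥ 0.05, so fail to reject H₀.
The data do not give significant evidence of a linear association between vehicle weight and fuel economy.

t = -1.386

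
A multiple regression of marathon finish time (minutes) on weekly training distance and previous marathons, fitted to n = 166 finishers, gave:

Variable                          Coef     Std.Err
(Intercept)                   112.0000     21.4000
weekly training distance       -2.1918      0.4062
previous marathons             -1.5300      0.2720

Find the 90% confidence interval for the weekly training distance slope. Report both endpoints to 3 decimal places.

Read off: b = -2.1918, SE = 0.4062 for weekly training distance.
df = n − k − 1 = 166 − 2 − 1 = 163.
t* = t_{0.05, 163} = 1.654256.
Margin = t* × SE = 1.654256 × 0.4062 = 0.67196.
CI: -2.1918 ± 0.67196 → (-2.864, -1.520).

(-2.864, -1.520)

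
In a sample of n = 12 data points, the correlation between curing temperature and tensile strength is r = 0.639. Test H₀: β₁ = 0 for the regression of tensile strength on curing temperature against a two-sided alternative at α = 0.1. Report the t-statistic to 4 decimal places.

t = 2.6270

t = r·√(n − 2)/√(1 − r²) = 0.639·√10/√0.591679 = 2.6270.
df = n − 2 = 10.
Two-sided p ≈ 0.0253, which is < 0.1, so reject H₀.
There is evidence of a linear association between curing temperature and tensile strength.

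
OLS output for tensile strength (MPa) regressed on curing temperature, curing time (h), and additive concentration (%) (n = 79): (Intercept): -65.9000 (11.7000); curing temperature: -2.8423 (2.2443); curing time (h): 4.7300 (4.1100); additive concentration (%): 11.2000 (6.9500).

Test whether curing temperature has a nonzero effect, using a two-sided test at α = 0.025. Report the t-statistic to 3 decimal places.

t = -1.266

Read off: b = -2.8423, SE = 2.2443 for curing temperature.
H₀: β₁ = 0 vs H₁: β₁ ≠ 0.
t = -2.8423 / 2.2443 = -1.266.
df = n − k − 1 = 79 − 3 − 1 = 75.
Two-sided p ≈ 0.2093, which is ≥ 0.025, so fail to reject H₀.
The data do not give significant evidence of an association between curing temperature and tensile strength, after adjusting for the other predictors.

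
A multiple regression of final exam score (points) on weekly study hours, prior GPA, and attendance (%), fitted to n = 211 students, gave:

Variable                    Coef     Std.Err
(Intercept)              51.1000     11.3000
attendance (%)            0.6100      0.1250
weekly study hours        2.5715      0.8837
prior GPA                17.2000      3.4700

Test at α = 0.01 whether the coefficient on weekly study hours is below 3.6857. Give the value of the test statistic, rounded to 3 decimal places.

t = -1.261

Read off: b = 2.5715, SE = 0.8837 for weekly study hours.
H₀: β₁ = 3.6857 vs H₁: β₁ < 3.6857.
t = (2.5715 − 3.6857) / 0.8837 = -1.261.
df = n − k − 1 = 211 − 3 − 1 = 207.
One-sided p ≈ 0.1044, which is ≥ 0.01, so fail to reject H₀.
The data do not give significant evidence that the true slope on weekly study hours is below 3.6857 points per unit, holding the other predictors fixed.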